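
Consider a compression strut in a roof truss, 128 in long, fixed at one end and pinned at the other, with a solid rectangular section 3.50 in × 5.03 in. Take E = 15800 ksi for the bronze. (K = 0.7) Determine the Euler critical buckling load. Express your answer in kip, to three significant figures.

P_cr ≈ 349 kip

Buckling occurs about the weak axis: I_min = h·b³/12 with b = 3.50 in (the shorter side).
I_min = 5.03×3.50³/12 = 17.97 in⁴
Effective length L_e = K·L = 0.7 × 128 = 89.60 in
P_cr = π²EI / L_e² = π² × 15800×10³ × 17.97 / 89.60² = 3.491×10^5 lb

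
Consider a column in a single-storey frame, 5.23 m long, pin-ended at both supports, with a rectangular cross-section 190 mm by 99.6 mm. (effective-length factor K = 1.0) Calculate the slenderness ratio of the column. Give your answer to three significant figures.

For a rectangle r_min = b/√12 = 99.6/√12 = 28.75 mm
L_e = K·L = 1 × 5.23 m = 5.230 m = 5230.0 mm
λ = L_e / r_min = 5230.0 / 28.75 = 182

λ ≈ 182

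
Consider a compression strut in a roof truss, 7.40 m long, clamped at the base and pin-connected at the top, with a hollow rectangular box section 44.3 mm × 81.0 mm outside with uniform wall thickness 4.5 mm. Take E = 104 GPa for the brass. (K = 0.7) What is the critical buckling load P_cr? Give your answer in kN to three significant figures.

P_cr ≈ 12.4 kN

Inner dimensions: h_i = 81.0 − 2×4.5 = 72.00 mm, b_i = 44.3 − 2×4.5 = 35.30 mm
Weak-axis I_min = (h_o·b_o³ − h_i·b_i³)/12 with b_o = 44.3, b_i = 35.30 mm (shorter outer/inner sides).
I_min = (81.0×44.3³ − 72.00×35.30³)/12 = 3.229×10^5 mm⁴
I = 3.229×10^5 mm⁴ = 3.229×10^-7 m⁴
Effective length L_e = K·L = 0.7 × 7.40 = 5.180 m
P_cr = π²EI / L_e² = π² × 104×10⁹ × 3.229×10^-7 / 5.180² = 1.235×10^4 N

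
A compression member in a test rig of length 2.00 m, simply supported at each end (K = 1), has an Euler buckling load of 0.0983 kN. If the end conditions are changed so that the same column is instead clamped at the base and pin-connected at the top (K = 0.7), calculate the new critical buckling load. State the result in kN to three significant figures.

P_cr ≈ 0.201 kN

P_cr ∝ 1/K², so P_cr,new = P_cr,old × (K_old/K_new)² = 0.0983 × (1/0.7)²
= 0.0983 × 2.041 = 0.201 kN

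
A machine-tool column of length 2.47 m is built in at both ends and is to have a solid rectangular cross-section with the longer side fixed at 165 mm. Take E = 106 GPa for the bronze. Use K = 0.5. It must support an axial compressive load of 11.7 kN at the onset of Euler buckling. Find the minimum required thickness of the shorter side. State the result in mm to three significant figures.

L_e = K·L = 0.5 × 2.47 = 1.235 m
Required I = P_cr·L_e²/(π²E) = 1.170×10^4 × 1.235² / (π² × 1.06×10^11) = 1.706×10^-8 m⁴
I_req = 1.706×10^4 mm⁴
Rectangle, weak axis: I_min = h·b³/12 with h = 165 mm fixed  ⇒  b = (12I/h)^(1/3) = 10.7 mm

b ≈ 10.7 mm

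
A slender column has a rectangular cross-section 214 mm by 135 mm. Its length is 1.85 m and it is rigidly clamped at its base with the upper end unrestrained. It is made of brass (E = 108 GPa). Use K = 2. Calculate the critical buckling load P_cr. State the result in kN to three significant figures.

Buckling occurs about the weak axis: I_min = h·b³/12 with b = 135 mm (the shorter side).
I_min = 214×135³/12 = 4.388×10^7 mm⁴
I = 4.388×10^7 mm⁴ = 4.388×10^-5 m⁴
Effective length L_e = K·L = 2 × 1.85 = 3.700 m
P_cr = π²EI / L_e² = π² × 108×10⁹ × 4.388×10^-5 / 3.700² = 3.416×10^6 N

P_cr ≈ 3420 kN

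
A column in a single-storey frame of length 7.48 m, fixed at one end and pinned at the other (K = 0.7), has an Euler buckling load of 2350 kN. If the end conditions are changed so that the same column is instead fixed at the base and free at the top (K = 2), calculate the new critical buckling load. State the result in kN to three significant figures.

P_cr ∝ 1/K², so P_cr,new = P_cr,old × (K_old/K_new)² = 2350 × (0.7/2)²
= 2350 × 0.1225 = 288 kN

P_cr ≈ 288 kN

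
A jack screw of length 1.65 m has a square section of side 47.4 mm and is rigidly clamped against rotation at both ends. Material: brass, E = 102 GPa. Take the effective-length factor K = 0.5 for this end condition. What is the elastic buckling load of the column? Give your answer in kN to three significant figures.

P_cr ≈ 622 kN

I = a⁴/12 = 47.4⁴/12 = 4.207×10^5 mm⁴
I = 4.207×10^5 mm⁴ = 4.207×10^-7 m⁴
Effective length L_e = K·L = 0.5 × 1.65 = 0.8250 m
P_cr = π²EI / L_e² = π² × 102×10⁹ × 4.207×10^-7 / 0.8250² = 6.222×10^5 N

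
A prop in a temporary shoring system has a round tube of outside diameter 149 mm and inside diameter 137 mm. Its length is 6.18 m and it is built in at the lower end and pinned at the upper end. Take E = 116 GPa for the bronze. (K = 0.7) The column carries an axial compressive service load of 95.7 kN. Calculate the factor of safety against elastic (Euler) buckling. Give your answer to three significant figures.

n ≈ 4.41

d_o = 149 mm, d_i = 137 mm
I = π(d_o⁴ − d_i⁴)/64 = π(149⁴ − 137.0⁴)/64 = 6.902×10^6 mm⁴
I = 6.902×10^6 mm⁴ = 6.902×10^-6 m⁴
Effective length L_e = K·L = 0.7 × 6.18 = 4.326 m
P_cr = π²EI / L_e² = π² × 116×10⁹ × 6.902×10^-6 / 4.326² = 4.222×10^5 N
Factor of safety n = P_cr / P = 422.25 / 95.7 = 4.41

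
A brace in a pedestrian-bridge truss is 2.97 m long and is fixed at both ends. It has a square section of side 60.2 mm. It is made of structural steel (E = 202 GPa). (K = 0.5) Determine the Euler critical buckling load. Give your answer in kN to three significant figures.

I = a⁴/12 = 60.2⁴/12 = 1.094×10^6 mm⁴
I = 1.094×10^6 mm⁴ = 1.094×10^-6 m⁴
Effective length L_e = K·L = 0.5 × 2.97 = 1.485 m
P_cr = π²EI / L_e² = π² × 202×10⁹ × 1.094×10^-6 / 1.485² = 9.895×10^5 N

P_cr ≈ 989 kN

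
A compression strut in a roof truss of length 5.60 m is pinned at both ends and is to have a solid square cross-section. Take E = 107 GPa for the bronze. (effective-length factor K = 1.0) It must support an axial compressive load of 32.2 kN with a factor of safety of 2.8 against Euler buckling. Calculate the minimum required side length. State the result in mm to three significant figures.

a ≈ 75.3 mm

Required P_cr = n·P = 2.8 × 32.2 = 90.16 kN
L_e = K·L = 1 × 5.60 = 5.600 m
Required I = P_cr·L_e²/(π²E) = 9.016×10^4 × 5.600² / (π² × 1.07×10^11) = 2.677×10^-6 m⁴
I_req = 2.677×10^6 mm⁴
Solid square: I = a⁴/12  ⇒  a = (12I)^(1/4) = (12×2.677×10^6)^(1/4) = 75.3 mm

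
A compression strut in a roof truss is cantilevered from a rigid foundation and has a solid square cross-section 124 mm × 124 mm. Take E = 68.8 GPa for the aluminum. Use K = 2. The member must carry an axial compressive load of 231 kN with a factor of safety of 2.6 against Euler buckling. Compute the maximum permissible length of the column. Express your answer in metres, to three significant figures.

L_max ≈ 2.36 m

I = a⁴/12 = 124⁴/12 = 1.970×10^7 mm⁴
I = 1.970×10^-5 m⁴
Required critical load P_cr = n·P = 2.6 × 231 = 600.6 kN = 6.006×10^5 N
From P_cr = π²EI/(K·L)²:  L = (1/K)·√(π²EI/P_cr) = (1/2)·√(π²×6.88×10^10×1.970×10^-5/6.006×10^5)
L = 2.36 m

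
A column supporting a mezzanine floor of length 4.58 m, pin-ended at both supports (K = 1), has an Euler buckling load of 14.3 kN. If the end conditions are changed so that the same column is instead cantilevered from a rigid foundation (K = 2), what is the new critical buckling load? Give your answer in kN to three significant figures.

P_cr ≈ 3.58 kN

P_cr ∝ 1/K², so P_cr,new = P_cr,old × (K_old/K_new)² = 14.3 × (1/2)²
= 14.3 × 0.2500 = 3.58 kN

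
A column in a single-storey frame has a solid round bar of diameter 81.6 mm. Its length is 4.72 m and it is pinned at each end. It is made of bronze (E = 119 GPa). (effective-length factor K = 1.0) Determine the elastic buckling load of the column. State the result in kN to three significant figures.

P_cr ≈ 115 kN

I = πd⁴/64 = π×81.6⁴/64 = 2.176×10^6 mm⁴
I = 2.176×10^6 mm⁴ = 2.176×10^-6 m⁴
Effective length L_e = K·L = 1 × 4.72 = 4.720 m
P_cr = π²EI / L_e² = π² × 119×10⁹ × 2.176×10^-6 / 4.720² = 1.147×10^5 N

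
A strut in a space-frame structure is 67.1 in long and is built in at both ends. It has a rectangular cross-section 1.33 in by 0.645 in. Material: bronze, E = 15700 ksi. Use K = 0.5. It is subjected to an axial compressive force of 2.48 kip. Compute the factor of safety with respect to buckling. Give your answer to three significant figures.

n ≈ 1.65

Buckling occurs about the weak axis: I_min = h·b³/12 with b = 0.645 in (the shorter side).
I_min = 1.33×0.645³/12 = 2.974×10^-2 in⁴
Effective length L_e = K·L = 0.5 × 67.1 = 33.55 in
P_cr = π²EI / L_e² = π² × 15700×10³ × 2.974×10^-2 / 33.55² = 4.094×10^3 lb
Factor of safety n = P_cr / P = 4.0942 / 2.48 = 1.65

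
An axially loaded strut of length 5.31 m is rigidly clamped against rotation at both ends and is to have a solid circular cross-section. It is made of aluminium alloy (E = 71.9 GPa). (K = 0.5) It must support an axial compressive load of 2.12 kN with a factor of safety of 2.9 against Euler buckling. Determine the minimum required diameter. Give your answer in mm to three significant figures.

Required P_cr = n·P = 2.9 × 2.12 = 6.148 kN
L_e = K·L = 0.5 × 5.31 = 2.655 m
Required I = P_cr·L_e²/(π²E) = 6.148×10^3 × 2.655² / (π² × 7.19×10^10) = 6.107×10^-8 m⁴
I_req = 6.107×10^4 mm⁴
Solid circle: I = πd⁴/64  ⇒  d = (64I/π)^(1/4) = (64×6.107×10^4/π)^(1/4) = 33.4 mm

d ≈ 33.4 mm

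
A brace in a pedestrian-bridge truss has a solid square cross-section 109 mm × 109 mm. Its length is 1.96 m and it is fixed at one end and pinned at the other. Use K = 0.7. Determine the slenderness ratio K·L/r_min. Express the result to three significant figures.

I = a⁴/12 = 109⁴/12 = 1.176×10^7 mm⁴
A = 1.188×10^4 mm²;  r_min = √(I/A) = √(1.176×10^7/1.188×10^4) = 31.47 mm
L_e = K·L = 0.7 × 1.96 m = 1.372 m = 1372.0 mm
λ = L_e / r_min = 1372.0 / 31.47 = 43.6

λ ≈ 43.6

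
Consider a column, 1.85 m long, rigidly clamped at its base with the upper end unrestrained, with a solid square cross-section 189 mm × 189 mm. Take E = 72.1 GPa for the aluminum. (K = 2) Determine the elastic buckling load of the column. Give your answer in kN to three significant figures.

P_cr ≈ 5530 kN

I = a⁴/12 = 189⁴/12 = 1.063×10^8 mm⁴
I = 1.063×10^8 mm⁴ = 1.063×10^-4 m⁴
Effective length L_e = K·L = 2 × 1.85 = 3.700 m
P_cr = π²EI / L_e² = π² × 72.1×10⁹ × 1.063×10^-4 / 3.700² = 5.527×10^6 N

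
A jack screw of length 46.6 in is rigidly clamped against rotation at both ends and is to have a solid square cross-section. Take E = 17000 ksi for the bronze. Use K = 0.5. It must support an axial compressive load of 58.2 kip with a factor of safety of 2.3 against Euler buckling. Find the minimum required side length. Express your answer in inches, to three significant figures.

a ≈ 1.51 in

Required P_cr = n·P = 2.3 × 58.2 = 133.9 kip
L_e = K·L = 0.5 × 46.6 = 23.30 in
Required I = P_cr·L_e²/(π²E) = 1.339×10^5 × 23.30² / (π² × 1.70×10^7) = 0.4331 in⁴
Solid square: I = a⁴/12  ⇒  a = (12I)^(1/4) = (12×0.4331)^(1/4) = 1.51 in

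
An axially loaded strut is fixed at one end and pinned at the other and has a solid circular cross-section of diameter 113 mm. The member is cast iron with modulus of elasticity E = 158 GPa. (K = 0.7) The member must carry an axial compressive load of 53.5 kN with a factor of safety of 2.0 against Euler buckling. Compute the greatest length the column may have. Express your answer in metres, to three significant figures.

L_max ≈ 15.4 m

I = πd⁴/64 = π×113⁴/64 = 8.004×10^6 mm⁴
I = 8.004×10^-6 m⁴
Required critical load P_cr = n·P = 2.0 × 53.5 = 107.0 kN = 1.070×10^5 N
From P_cr = π²EI/(K·L)²:  L = (1/K)·√(π²EI/P_cr) = (1/0.7)·√(π²×1.58×10^11×8.004×10^-6/1.070×10^5)
L = 15.4 m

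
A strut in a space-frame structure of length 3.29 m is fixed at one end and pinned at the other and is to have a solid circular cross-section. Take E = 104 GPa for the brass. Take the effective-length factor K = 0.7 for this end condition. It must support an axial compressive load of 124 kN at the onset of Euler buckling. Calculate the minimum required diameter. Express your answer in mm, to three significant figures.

d ≈ 60.1 mm

L_e = K·L = 0.7 × 3.29 = 2.303 m
Required I = P_cr·L_e²/(π²E) = 1.240×10^5 × 2.303² / (π² × 1.04×10^11) = 6.407×10^-7 m⁴
I_req = 6.407×10^5 mm⁴
Solid circle: I = πd⁴/64  ⇒  d = (64I/π)^(1/4) = (64×6.407×10^5/π)^(1/4) = 60.1 mm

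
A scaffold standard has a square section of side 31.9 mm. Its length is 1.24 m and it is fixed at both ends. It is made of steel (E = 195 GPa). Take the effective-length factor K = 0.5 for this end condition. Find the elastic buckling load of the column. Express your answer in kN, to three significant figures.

I = a⁴/12 = 31.9⁴/12 = 8.629×10^4 mm⁴
I = 8.629×10^4 mm⁴ = 8.629×10^-8 m⁴
Effective length L_e = K·L = 0.5 × 1.24 = 0.6200 m
P_cr = π²EI / L_e² = π² × 195×10⁹ × 8.629×10^-8 / 0.6200² = 4.320×10^5 N

P_cr ≈ 432 kN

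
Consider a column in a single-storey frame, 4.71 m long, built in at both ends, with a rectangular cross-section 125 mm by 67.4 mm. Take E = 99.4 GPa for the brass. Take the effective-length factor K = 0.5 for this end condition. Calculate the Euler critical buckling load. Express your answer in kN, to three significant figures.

P_cr ≈ 564 kN

Buckling occurs about the weak axis: I_min = h·b³/12 with b = 67.4 mm (the shorter side).
I_min = 125×67.4³/12 = 3.189×10^6 mm⁴
I = 3.189×10^6 mm⁴ = 3.189×10^-6 m⁴
Effective length L_e = K·L = 0.5 × 4.71 = 2.355 m
P_cr = π²EI / L_e² = π² × 99.4×10⁹ × 3.189×10^-6 / 2.355² = 5.642×10^5 N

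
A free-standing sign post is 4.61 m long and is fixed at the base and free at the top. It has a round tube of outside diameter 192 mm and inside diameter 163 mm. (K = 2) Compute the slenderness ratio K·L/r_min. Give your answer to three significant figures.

d_o = 192 mm, d_i = 163 mm
I = π(d_o⁴ − d_i⁴)/64 = π(192⁴ − 163.0⁴)/64 = 3.206×10^7 mm⁴
A = 8.086×10^3 mm²;  r_min = √(I/A) = √(3.206×10^7/8.086×10^3) = 62.96 mm
L_e = K·L = 2 × 4.61 m = 9.220 m = 9220.0 mm
λ = L_e / r_min = 9220.0 / 62.96 = 146

λ ≈ 146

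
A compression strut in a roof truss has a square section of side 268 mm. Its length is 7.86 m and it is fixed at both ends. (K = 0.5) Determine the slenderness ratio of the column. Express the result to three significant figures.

λ ≈ 50.8

For a square r = a/√12 = 268/√12 = 77.36 mm
L_e = K·L = 0.5 × 7.86 m = 3.930 m = 3930.0 mm
λ = L_e / r_min = 3930.0 / 77.36 = 50.8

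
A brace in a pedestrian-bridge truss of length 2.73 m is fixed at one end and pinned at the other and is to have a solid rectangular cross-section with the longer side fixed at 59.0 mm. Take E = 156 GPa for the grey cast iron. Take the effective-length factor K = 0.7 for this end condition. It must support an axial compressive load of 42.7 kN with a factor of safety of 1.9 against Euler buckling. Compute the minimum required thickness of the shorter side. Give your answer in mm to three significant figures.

Required P_cr = n·P = 1.9 × 42.7 = 81.13 kN
L_e = K·L = 0.7 × 2.73 = 1.911 m
Required I = P_cr·L_e²/(π²E) = 8.113×10^4 × 1.911² / (π² × 1.56×10^11) = 1.924×10^-7 m⁴
I_req = 1.924×10^5 mm⁴
Rectangle, weak axis: I_min = h·b³/12 with h = 59.0 mm fixed  ⇒  b = (12I/h)^(1/3) = 34.0 mm

b ≈ 34.0 mm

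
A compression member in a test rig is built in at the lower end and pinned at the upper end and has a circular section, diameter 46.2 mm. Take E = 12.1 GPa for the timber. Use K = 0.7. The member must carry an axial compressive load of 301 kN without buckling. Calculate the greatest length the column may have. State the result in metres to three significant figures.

I = πd⁴/64 = π×46.2⁴/64 = 2.236×10^5 mm⁴
I = 2.236×10^-7 m⁴
At the buckling limit P_cr = P = 3.010×10^5 N
From P_cr = π²EI/(K·L)²:  L = (1/K)·√(π²EI/P_cr) = (1/0.7)·√(π²×1.21×10^10×2.236×10^-7/3.010×10^5)
L = 0.426 m

L_max ≈ 0.426 m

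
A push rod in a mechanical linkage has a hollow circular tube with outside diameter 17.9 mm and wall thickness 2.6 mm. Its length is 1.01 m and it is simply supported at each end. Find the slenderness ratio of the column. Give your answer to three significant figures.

λ ≈ 184

Inner diameter d_i = 17.9 − 2×2.6 = 12.70 mm
I = π(d_o⁴ − d_i⁴)/64 = π(17.9⁴ − 12.70⁴)/64 = 3.762×10^3 mm⁴
A = 125.0 mm²;  r_min = √(I/A) = √(3.762×10^3/125.0) = 5.487 mm
L_e = K·L = 1 × 1.01 m = 1.010 m = 1010.0 mm
λ = L_e / r_min = 1010.0 / 5.487 = 184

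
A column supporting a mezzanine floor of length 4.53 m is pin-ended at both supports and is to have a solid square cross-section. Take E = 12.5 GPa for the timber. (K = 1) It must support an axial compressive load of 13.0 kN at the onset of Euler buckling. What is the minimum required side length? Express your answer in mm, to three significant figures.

L_e = K·L = 1 × 4.53 = 4.530 m
Required I = P_cr·L_e²/(π²E) = 1.300×10^4 × 4.530² / (π² × 1.25×10^10) = 2.162×10^-6 m⁴
I_req = 2.162×10^6 mm⁴
Solid square: I = a⁴/12  ⇒  a = (12I)^(1/4) = (12×2.162×10^6)^(1/4) = 71.4 mm

a ≈ 71.4 mm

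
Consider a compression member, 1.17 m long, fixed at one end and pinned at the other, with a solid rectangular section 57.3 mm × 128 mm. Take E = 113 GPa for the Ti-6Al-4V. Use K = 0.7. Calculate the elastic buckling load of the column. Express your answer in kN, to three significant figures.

Buckling occurs about the weak axis: I_min = h·b³/12 with b = 57.3 mm (the shorter side).
I_min = 128×57.3³/12 = 2.007×10^6 mm⁴
I = 2.007×10^6 mm⁴ = 2.007×10^-6 m⁴
Effective length L_e = K·L = 0.7 × 1.17 = 0.8190 m
P_cr = π²EI / L_e² = π² × 113×10⁹ × 2.007×10^-6 / 0.8190² = 3.337×10^6 N

P_cr ≈ 3340 kN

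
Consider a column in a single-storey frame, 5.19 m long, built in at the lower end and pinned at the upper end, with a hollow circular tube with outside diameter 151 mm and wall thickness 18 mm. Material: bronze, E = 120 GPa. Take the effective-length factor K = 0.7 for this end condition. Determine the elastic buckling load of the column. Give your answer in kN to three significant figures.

P_cr ≈ 1520 kN

Inner diameter d_i = 151 − 2×18 = 115.0 mm
I = π(d_o⁴ − d_i⁴)/64 = π(151⁴ − 115.0⁴)/64 = 1.693×10^7 mm⁴
I = 1.693×10^7 mm⁴ = 1.693×10^-5 m⁴
Effective length L_e = K·L = 0.7 × 5.19 = 3.633 m
P_cr = π²EI / L_e² = π² × 120×10⁹ × 1.693×10^-5 / 3.633² = 1.520×10^6 N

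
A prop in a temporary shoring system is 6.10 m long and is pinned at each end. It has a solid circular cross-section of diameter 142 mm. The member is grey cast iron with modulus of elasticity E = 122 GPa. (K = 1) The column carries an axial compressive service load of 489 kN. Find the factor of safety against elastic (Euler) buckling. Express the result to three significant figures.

I = πd⁴/64 = π×142⁴/64 = 1.996×10^7 mm⁴
I = 1.996×10^7 mm⁴ = 1.996×10^-5 m⁴
Effective length L_e = K·L = 1 × 6.10 = 6.100 m
P_cr = π²EI / L_e² = π² × 122×10⁹ × 1.996×10^-5 / 6.100² = 6.458×10^5 N
Factor of safety n = P_cr / P = 645.84 / 489 = 1.32

n ≈ 1.32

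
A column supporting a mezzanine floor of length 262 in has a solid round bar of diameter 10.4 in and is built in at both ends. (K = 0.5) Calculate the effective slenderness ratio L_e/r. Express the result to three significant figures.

I = πd⁴/64 = π×10.4⁴/64 = 574.3 in⁴
A = 84.95 in²;  r_min = √(I/A) = √(574.3/84.95) = 2.600 in
L_e = K·L = 0.5 × 262 = 131.0 in
λ = L_e / r_min = 131.00 / 2.600 = 50.4

λ ≈ 50.4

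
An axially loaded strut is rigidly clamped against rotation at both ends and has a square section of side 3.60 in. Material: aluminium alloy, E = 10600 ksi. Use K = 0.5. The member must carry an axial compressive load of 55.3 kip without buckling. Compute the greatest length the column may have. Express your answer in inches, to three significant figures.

I = a⁴/12 = 3.60⁴/12 = 14.00 in⁴
At the buckling limit P_cr = P = 5.530×10^4 lb
From P_cr = π²EI/(K·L)²:  L = (1/K)·√(π²EI/P_cr) = (1/0.5)·√(π²×1.06×10^7×14.00/5.530×10^4)
L = 325 in

L_max ≈ 325 in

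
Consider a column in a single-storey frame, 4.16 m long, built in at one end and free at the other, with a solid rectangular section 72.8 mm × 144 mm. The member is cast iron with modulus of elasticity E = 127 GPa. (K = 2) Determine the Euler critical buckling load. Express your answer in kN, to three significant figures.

Buckling occurs about the weak axis: I_min = h·b³/12 with b = 72.8 mm (the shorter side).
I_min = 144×72.8³/12 = 4.630×10^6 mm⁴
I = 4.630×10^6 mm⁴ = 4.630×10^-6 m⁴
Effective length L_e = K·L = 2 × 4.16 = 8.320 m
P_cr = π²EI / L_e² = π² × 127×10⁹ × 4.630×10^-6 / 8.320² = 8.384×10^4 N

P_cr ≈ 83.8 kN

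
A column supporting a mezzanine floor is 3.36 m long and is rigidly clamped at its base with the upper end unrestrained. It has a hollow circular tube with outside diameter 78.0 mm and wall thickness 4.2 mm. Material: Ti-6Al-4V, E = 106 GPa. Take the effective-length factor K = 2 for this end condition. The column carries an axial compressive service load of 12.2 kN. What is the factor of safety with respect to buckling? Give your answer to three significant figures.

n ≈ 1.26

Inner diameter d_i = 78.0 − 2×4.2 = 69.60 mm
I = π(d_o⁴ − d_i⁴)/64 = π(78.0⁴ − 69.60⁴)/64 = 6.651×10^5 mm⁴
I = 6.651×10^5 mm⁴ = 6.651×10^-7 m⁴
Effective length L_e = K·L = 2 × 3.36 = 6.720 m
P_cr = π²EI / L_e² = π² × 106×10⁹ × 6.651×10^-7 / 6.720² = 1.541×10^4 N
Factor of safety n = P_cr / P = 15.408 / 12.2 = 1.26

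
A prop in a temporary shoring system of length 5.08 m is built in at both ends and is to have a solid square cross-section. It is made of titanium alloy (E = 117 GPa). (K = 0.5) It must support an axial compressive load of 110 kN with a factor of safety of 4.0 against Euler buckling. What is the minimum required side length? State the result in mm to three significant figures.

Required P_cr = n·P = 4.0 × 110 = 440.0 kN
L_e = K·L = 0.5 × 5.08 = 2.540 m
Required I = P_cr·L_e²/(π²E) = 4.400×10^5 × 2.540² / (π² × 1.17×10^11) = 2.458×10^-6 m⁴
I_req = 2.458×10^6 mm⁴
Solid square: I = a⁴/12  ⇒  a = (12I)^(1/4) = (12×2.458×10^6)^(1/4) = 73.7 mm

a ≈ 73.7 mm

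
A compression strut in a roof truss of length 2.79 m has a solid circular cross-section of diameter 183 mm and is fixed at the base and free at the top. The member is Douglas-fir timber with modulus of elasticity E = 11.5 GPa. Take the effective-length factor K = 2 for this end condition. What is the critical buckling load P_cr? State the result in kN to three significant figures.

P_cr ≈ 201 kN

I = πd⁴/64 = π×183⁴/64 = 5.505×10^7 mm⁴
I = 5.505×10^7 mm⁴ = 5.505×10^-5 m⁴
Effective length L_e = K·L = 2 × 2.79 = 5.580 m
P_cr = π²EI / L_e² = π² × 11.5×10⁹ × 5.505×10^-5 / 5.580² = 2.007×10^5 N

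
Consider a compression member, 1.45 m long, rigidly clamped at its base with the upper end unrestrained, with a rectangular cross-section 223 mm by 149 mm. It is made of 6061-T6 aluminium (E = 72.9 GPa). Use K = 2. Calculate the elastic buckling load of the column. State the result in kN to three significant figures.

P_cr ≈ 5260 kN

Buckling occurs about the weak axis: I_min = h·b³/12 with b = 149 mm (the shorter side).
I_min = 223×149³/12 = 6.147×10^7 mm⁴
I = 6.147×10^7 mm⁴ = 6.147×10^-5 m⁴
Effective length L_e = K·L = 2 × 1.45 = 2.900 m
P_cr = π²EI / L_e² = π² × 72.9×10⁹ × 6.147×10^-5 / 2.900² = 5.259×10^6 N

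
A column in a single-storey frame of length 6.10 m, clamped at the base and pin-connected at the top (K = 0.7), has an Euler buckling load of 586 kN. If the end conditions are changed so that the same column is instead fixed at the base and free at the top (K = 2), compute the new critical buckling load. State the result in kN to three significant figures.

P_cr ∝ 1/K², so P_cr,new = P_cr,old × (K_old/K_new)² = 586 × (0.7/2)²
= 586 × 0.1225 = 71.8 kN

P_cr ≈ 71.8 kN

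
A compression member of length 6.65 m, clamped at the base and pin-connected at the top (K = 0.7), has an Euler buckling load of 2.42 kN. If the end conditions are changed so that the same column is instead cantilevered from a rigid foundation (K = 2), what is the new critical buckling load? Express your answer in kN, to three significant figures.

P_cr ≈ 0.296 kN

P_cr ∝ 1/K², so P_cr,new = P_cr,old × (K_old/K_new)² = 2.42 × (0.7/2)²
= 2.42 × 0.1225 = 0.296 kN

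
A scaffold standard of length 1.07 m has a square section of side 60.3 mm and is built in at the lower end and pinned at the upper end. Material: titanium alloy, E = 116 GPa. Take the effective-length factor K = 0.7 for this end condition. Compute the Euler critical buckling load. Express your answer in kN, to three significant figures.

P_cr ≈ 2250 kN

I = a⁴/12 = 60.3⁴/12 = 1.102×10^6 mm⁴
I = 1.102×10^6 mm⁴ = 1.102×10^-6 m⁴
Effective length L_e = K·L = 0.7 × 1.07 = 0.7490 m
P_cr = π²EI / L_e² = π² × 116×10⁹ × 1.102×10^-6 / 0.7490² = 2.248×10^6 N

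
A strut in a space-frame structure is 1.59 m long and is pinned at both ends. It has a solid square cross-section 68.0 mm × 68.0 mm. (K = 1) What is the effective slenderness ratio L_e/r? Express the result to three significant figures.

For a square r = a/√12 = 68.0/√12 = 19.63 mm
L_e = K·L = 1 × 1.59 m = 1.590 m = 1590.0 mm
λ = L_e / r_min = 1590.0 / 19.63 = 81.0

λ ≈ 81.0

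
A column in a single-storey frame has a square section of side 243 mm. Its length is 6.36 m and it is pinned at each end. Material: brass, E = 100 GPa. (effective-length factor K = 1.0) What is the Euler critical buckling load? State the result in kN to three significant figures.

P_cr ≈ 7090 kN

I = a⁴/12 = 243⁴/12 = 2.906×10^8 mm⁴
I = 2.906×10^8 mm⁴ = 2.906×10^-4 m⁴
Effective length L_e = K·L = 1 × 6.36 = 6.360 m
P_cr = π²EI / L_e² = π² × 100×10⁹ × 2.906×10^-4 / 6.360² = 7.090×10^6 N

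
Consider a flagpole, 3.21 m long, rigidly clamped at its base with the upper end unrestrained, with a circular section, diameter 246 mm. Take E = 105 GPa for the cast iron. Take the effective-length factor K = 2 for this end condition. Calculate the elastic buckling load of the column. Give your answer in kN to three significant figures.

P_cr ≈ 4520 kN

I = πd⁴/64 = π×246⁴/64 = 1.798×10^8 mm⁴
I = 1.798×10^8 mm⁴ = 1.798×10^-4 m⁴
Effective length L_e = K·L = 2 × 3.21 = 6.420 m
P_cr = π²EI / L_e² = π² × 105×10⁹ × 1.798×10^-4 / 6.420² = 4.520×10^6 N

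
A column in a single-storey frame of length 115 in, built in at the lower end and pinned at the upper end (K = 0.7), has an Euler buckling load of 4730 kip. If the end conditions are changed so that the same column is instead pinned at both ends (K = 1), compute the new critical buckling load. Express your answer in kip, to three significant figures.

P_cr ≈ 2320 kip

P_cr ∝ 1/K², so P_cr,new = P_cr,old × (K_old/K_new)² = 4730 × (0.7/1)²
= 4730 × 0.4900 = 2320 kip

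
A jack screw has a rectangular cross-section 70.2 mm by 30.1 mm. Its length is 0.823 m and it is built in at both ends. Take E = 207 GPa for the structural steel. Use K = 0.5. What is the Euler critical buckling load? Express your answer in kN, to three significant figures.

P_cr ≈ 1920 kN

Buckling occurs about the weak axis: I_min = h·b³/12 with b = 30.1 mm (the shorter side).
I_min = 70.2×30.1³/12 = 1.595×10^5 mm⁴
I = 1.595×10^5 mm⁴ = 1.595×10^-7 m⁴
Effective length L_e = K·L = 0.5 × 0.823 = 0.4115 m
P_cr = π²EI / L_e² = π² × 207×10⁹ × 1.595×10^-7 / 0.4115² = 1.925×10^6 N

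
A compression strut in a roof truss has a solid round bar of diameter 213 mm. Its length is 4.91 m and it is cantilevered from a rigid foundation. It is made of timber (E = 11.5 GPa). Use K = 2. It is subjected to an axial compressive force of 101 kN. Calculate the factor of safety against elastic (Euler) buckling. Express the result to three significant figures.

n ≈ 1.18

I = πd⁴/64 = π×213⁴/64 = 1.010×10^8 mm⁴
I = 1.010×10^8 mm⁴ = 1.010×10^-4 m⁴
Effective length L_e = K·L = 2 × 4.91 = 9.820 m
P_cr = π²EI / L_e² = π² × 11.5×10⁹ × 1.010×10^-4 / 9.820² = 1.189×10^5 N
Factor of safety n = P_cr / P = 118.92 / 101 = 1.18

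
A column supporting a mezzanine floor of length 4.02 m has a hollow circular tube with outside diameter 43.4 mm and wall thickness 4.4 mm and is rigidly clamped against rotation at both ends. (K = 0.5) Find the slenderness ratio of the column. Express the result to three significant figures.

λ ≈ 145

Inner diameter d_i = 43.4 − 2×4.4 = 34.60 mm
I = π(d_o⁴ − d_i⁴)/64 = π(43.4⁴ − 34.60⁴)/64 = 1.038×10^5 mm⁴
A = 539.1 mm²;  r_min = √(I/A) = √(1.038×10^5/539.1) = 13.88 mm
L_e = K·L = 0.5 × 4.02 m = 2.010 m = 2010.0 mm
λ = L_e / r_min = 2010.0 / 13.88 = 145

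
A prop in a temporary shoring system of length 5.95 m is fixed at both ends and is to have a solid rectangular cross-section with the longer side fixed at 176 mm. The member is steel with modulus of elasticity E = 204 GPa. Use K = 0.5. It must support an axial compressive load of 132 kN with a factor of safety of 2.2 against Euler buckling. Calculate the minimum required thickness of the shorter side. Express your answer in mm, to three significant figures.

Required P_cr = n·P = 2.2 × 132 = 290.4 kN
L_e = K·L = 0.5 × 5.95 = 2.975 m
Required I = P_cr·L_e²/(π²E) = 2.904×10^5 × 2.975² / (π² × 2.04×10^11) = 1.277×10^-6 m⁴
I_req = 1.277×10^6 mm⁴
Rectangle, weak axis: I_min = h·b³/12 with h = 176 mm fixed  ⇒  b = (12I/h)^(1/3) = 44.3 mm

b ≈ 44.3 mm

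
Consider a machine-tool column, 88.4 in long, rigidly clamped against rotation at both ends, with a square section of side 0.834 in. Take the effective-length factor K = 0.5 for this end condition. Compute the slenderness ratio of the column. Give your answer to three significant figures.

λ ≈ 184

I = a⁴/12 = 0.834⁴/12 = 4.032×10^-2 in⁴
A = 0.6956 in²;  r_min = √(I/A) = √(4.032×10^-2/0.6956) = 0.2408 in
L_e = K·L = 0.5 × 88.4 = 44.20 in
λ = L_e / r_min = 44.200 / 0.2408 = 184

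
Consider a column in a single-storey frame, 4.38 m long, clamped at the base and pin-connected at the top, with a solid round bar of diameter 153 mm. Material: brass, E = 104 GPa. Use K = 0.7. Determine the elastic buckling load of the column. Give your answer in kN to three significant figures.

I = πd⁴/64 = π×153⁴/64 = 2.690×10^7 mm⁴
I = 2.690×10^7 mm⁴ = 2.690×10^-5 m⁴
Effective length L_e = K·L = 0.7 × 4.38 = 3.066 m
P_cr = π²EI / L_e² = π² × 104×10⁹ × 2.690×10^-5 / 3.066² = 2.937×10^6 N

P_cr ≈ 2940 kN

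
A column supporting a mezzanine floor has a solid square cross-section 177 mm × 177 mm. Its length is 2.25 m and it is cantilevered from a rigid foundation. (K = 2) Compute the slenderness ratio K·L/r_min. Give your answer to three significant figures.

I = a⁴/12 = 177⁴/12 = 8.179×10^7 mm⁴
A = 3.133×10^4 mm²;  r_min = √(I/A) = √(8.179×10^7/3.133×10^4) = 51.10 mm
L_e = K·L = 2 × 2.25 m = 4.500 m = 4500.0 mm
λ = L_e / r_min = 4500.0 / 51.10 = 88.1

λ ≈ 88.1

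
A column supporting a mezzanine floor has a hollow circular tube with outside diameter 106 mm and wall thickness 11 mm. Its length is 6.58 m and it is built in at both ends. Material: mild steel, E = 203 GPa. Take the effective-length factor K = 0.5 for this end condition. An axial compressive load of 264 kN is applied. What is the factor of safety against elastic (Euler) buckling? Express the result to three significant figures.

n ≈ 2.63

Inner diameter d_i = 106 − 2×11 = 84.00 mm
I = π(d_o⁴ − d_i⁴)/64 = π(106⁴ − 84.00⁴)/64 = 3.753×10^6 mm⁴
I = 3.753×10^6 mm⁴ = 3.753×10^-6 m⁴
Effective length L_e = K·L = 0.5 × 6.58 = 3.290 m
P_cr = π²EI / L_e² = π² × 203×10⁹ × 3.753×10^-6 / 3.290² = 6.947×10^5 N
Factor of safety n = P_cr / P = 694.72 / 264 = 2.63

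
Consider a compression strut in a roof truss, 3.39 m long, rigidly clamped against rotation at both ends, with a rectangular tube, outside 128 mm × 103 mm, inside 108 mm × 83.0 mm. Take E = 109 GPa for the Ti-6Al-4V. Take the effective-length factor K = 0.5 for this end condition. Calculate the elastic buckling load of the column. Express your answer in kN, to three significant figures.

P_cr ≈ 2440 kN

Weak-axis I_min = (h_o·b_o³ − h_i·b_i³)/12 with b_o = 103, b_i = 83.00 mm (shorter outer/inner sides).
I_min = (128×103³ − 108.0×83.00³)/12 = 6.510×10^6 mm⁴
I = 6.510×10^6 mm⁴ = 6.510×10^-6 m⁴
Effective length L_e = K·L = 0.5 × 3.39 = 1.695 m
P_cr = π²EI / L_e² = π² × 109×10⁹ × 6.510×10^-6 / 1.695² = 2.438×10^6 N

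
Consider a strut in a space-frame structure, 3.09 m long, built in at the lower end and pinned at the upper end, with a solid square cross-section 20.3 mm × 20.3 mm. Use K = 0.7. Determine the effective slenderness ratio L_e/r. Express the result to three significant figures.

I = a⁴/12 = 20.3⁴/12 = 1.415×10^4 mm⁴
A = 412.1 mm²;  r_min = √(I/A) = √(1.415×10^4/412.1) = 5.860 mm
L_e = K·L = 0.7 × 3.09 m = 2.163 m = 2163.0 mm
λ = L_e / r_min = 2163.0 / 5.860 = 369

λ ≈ 369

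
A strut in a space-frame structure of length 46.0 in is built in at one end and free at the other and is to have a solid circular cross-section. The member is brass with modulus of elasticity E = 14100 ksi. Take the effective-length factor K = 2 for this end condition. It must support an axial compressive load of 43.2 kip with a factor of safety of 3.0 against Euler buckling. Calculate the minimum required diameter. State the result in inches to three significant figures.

Required P_cr = n·P = 3.0 × 43.2 = 129.6 kip
L_e = K·L = 2 × 46.0 = 92.00 in
Required I = P_cr·L_e²/(π²E) = 1.296×10^5 × 92.00² / (π² × 1.41×10^7) = 7.882 in⁴
Solid circle: I = πd⁴/64  ⇒  d = (64I/π)^(1/4) = (64×7.882/π)^(1/4) = 3.56 in

d ≈ 3.56 in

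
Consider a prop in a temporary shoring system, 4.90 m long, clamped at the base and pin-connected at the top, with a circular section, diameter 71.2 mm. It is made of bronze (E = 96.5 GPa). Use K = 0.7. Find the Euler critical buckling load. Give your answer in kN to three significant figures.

I = πd⁴/64 = π×71.2⁴/64 = 1.262×10^6 mm⁴
I = 1.262×10^6 mm⁴ = 1.262×10^-6 m⁴
Effective length L_e = K·L = 0.7 × 4.90 = 3.430 m
P_cr = π²EI / L_e² = π² × 96.5×10⁹ × 1.262×10^-6 / 3.430² = 1.021×10^5 N

P_cr ≈ 102 kN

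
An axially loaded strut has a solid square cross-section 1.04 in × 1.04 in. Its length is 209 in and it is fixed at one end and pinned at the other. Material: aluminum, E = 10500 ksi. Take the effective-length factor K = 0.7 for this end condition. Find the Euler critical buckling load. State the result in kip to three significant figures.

I = a⁴/12 = 1.04⁴/12 = 9.749×10^-2 in⁴
Effective length L_e = K·L = 0.7 × 209 = 146.3 in
P_cr = π²EI / L_e² = π² × 10500×10³ × 9.749×10^-2 / 146.3² = 472.0 lb

P_cr ≈ 0.472 kip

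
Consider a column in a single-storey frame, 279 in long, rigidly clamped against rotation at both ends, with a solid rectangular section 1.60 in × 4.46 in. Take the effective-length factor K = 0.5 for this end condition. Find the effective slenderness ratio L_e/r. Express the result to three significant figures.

For a rectangle r_min = b/√12 = 1.60/√12 = 0.4619 in
L_e = K·L = 0.5 × 279 = 139.5 in
λ = L_e / r_min = 139.50 / 0.4619 = 302

λ ≈ 302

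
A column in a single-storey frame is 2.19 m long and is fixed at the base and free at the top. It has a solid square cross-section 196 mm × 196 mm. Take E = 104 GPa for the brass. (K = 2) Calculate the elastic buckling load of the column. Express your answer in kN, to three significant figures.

I = a⁴/12 = 196⁴/12 = 1.230×10^8 mm⁴
I = 1.230×10^8 mm⁴ = 1.230×10^-4 m⁴
Effective length L_e = K·L = 2 × 2.19 = 4.380 m
P_cr = π²EI / L_e² = π² × 104×10⁹ × 1.230×10^-4 / 4.380² = 6.580×10^6 N

P_cr ≈ 6580 kN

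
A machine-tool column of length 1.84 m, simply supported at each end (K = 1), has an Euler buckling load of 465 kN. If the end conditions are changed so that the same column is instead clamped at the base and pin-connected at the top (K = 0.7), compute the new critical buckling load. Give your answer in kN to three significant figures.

P_cr ≈ 949 kN

P_cr ∝ 1/K², so P_cr,new = P_cr,old × (K_old/K_new)² = 465 × (1/0.7)²
= 465 × 2.041 = 949 kN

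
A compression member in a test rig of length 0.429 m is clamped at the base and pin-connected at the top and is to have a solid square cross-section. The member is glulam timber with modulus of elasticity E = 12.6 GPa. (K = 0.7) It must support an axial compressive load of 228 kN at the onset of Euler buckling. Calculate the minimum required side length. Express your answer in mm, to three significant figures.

L_e = K·L = 0.7 × 0.429 = 0.3003 m
Required I = P_cr·L_e²/(π²E) = 2.280×10^5 × 0.3003² / (π² × 1.26×10^10) = 1.653×10^-7 m⁴
I_req = 1.653×10^5 mm⁴
Solid square: I = a⁴/12  ⇒  a = (12I)^(1/4) = (12×1.653×10^5)^(1/4) = 37.5 mm

a ≈ 37.5 mm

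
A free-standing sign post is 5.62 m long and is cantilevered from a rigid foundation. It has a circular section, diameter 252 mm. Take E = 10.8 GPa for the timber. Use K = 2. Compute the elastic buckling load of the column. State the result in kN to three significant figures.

I = πd⁴/64 = π×252⁴/64 = 1.980×10^8 mm⁴
I = 1.980×10^8 mm⁴ = 1.980×10^-4 m⁴
Effective length L_e = K·L = 2 × 5.62 = 11.24 m
P_cr = π²EI / L_e² = π² × 10.8×10⁹ × 1.980×10^-4 / 11.24² = 1.670×10^5 N

P_cr ≈ 167 kN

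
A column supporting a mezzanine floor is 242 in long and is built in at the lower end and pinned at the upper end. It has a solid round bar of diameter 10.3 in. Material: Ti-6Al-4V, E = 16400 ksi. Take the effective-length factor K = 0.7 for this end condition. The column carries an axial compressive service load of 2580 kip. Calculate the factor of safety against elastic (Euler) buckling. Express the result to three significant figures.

n ≈ 1.21

I = πd⁴/64 = π×10.3⁴/64 = 552.5 in⁴
Effective length L_e = K·L = 0.7 × 242 = 169.4 in
P_cr = π²EI / L_e² = π² × 16400×10³ × 552.5 / 169.4² = 3.116×10^6 lb
Factor of safety n = P_cr / P = 3116.3 / 2580 = 1.21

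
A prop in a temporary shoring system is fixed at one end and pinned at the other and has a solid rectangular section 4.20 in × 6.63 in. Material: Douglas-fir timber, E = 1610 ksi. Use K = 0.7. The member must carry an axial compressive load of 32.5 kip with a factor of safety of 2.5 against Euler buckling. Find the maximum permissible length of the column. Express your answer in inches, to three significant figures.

Buckling occurs about the weak axis: I_min = h·b³/12 with b = 4.20 in (the shorter side).
I_min = 6.63×4.20³/12 = 40.93 in⁴
Required critical load P_cr = n·P = 2.5 × 32.5 = 81.25 kip = 8.125×10^4 lb
From P_cr = π²EI/(K·L)²:  L = (1/K)·√(π²EI/P_cr) = (1/0.7)·√(π²×1.61×10^6×40.93/8.125×10^4)
L = 128 in

L_max ≈ 128 in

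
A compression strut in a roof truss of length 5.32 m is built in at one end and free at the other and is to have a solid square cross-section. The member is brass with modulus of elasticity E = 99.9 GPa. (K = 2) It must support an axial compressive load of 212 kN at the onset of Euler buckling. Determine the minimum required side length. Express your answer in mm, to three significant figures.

a ≈ 131 mm

L_e = K·L = 2 × 5.32 = 10.64 m
Required I = P_cr·L_e²/(π²E) = 2.120×10^5 × 10.64² / (π² × 9.99×10^10) = 2.434×10^-5 m⁴
I_req = 2.434×10^7 mm⁴
Solid square: I = a⁴/12  ⇒  a = (12I)^(1/4) = (12×2.434×10^7)^(1/4) = 131 mm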